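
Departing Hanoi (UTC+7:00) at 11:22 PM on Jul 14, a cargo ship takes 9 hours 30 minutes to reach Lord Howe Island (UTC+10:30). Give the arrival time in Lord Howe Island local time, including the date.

12:22 PM on July 15

Convert departure to UTC: 11:22 PM − 7:00 = 4:22 PM UTC on Jul 14.
Add 9 hours 30 minutes travel time → 1:52 AM UTC (Jul 15).
Lord Howe Island is UTC+10:30, so local arrival = 1:52 AM + 10:30 = 12:22 PM on Jul 15.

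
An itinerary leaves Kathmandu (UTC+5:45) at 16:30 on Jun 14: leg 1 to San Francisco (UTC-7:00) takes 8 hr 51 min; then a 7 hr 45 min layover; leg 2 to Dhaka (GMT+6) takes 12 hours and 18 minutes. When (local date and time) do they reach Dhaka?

Convert departure to UTC: 16:30 − 5:45 = 10:45 UTC on Jun 14.
Add 8 hours 51 minutes leg 1 → 19:36 UTC.
Add 7 hours 45 minutes layover in San Francisco → 03:21 UTC (Jun 15).
Add 12 hours 18 minutes leg 2 → 15:39 UTC.
Dhaka is UTC+6:00, so local arrival = 15:39 + 6:00 = 21:39 on Jun 15.

21:39 on June 15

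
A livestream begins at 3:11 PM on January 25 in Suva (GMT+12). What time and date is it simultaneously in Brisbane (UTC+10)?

In UTC: 3:11 PM − 12:00 = 3:11 AM on Jan 25.
Brisbane is UTC+10:00: 3:11 AM + 10:00 = 1:11 PM on Jan 25.

1:11 PM on January 25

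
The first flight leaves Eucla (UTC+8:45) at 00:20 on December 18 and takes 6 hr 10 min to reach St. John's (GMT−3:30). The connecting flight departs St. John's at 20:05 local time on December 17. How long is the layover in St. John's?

1 hour 50 minutes

Convert departure to UTC: 00:20 − 8:45 = 15:35 UTC on Dec 17.
Add 6 hours and 10 minutes flight time → 21:45 UTC.
St. John's is UTC−3:30, so local arrival = 21:45 − 3:30 = 18:15 on Dec 17.
Layover = 20:05 − 18:15 = 1 hour 50 minutes.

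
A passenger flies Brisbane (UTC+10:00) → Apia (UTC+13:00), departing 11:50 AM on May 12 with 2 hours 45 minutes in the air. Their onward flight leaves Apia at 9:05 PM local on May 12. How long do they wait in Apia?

3 hours 30 minutes

Convert departure to UTC: 11:50 AM − 10:00 = 1:50 AM UTC on May 12.
Add 2 hours 45 minutes flight time → 4:35 AM UTC.
Apia is UTC+13:00, so local arrival = 4:35 AM + 13:00 = 5:35 PM on May 12.
Layover = 9:05 PM − 5:35 PM = 3 hours 30 minutes.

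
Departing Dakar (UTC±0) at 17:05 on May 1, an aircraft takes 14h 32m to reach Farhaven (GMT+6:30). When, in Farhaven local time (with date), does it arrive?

14:07 on May 2

Dakar is at UTC+0, so departure is already 17:05 UTC on May 1.
Add 14 hours and 32 minutes travel time → 07:37 UTC (May 2).
Farhaven is UTC+6:30, so local arrival = 07:37 + 6:30 = 14:07 on May 2.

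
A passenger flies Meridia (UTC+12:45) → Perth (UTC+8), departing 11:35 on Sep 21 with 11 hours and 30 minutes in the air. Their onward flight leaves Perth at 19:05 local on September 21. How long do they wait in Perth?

45 minutes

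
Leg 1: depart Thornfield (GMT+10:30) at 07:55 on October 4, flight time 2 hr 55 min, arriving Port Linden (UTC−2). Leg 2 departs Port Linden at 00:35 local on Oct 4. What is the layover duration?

2 hours 15 minutes

Convert departure to UTC: 07:55 − 10:30 = 21:25 UTC on Oct 3.
Add 2 hours and 55 minutes flight time → 00:20 UTC (Oct 4).
Port Linden is UTC−2:00, so local arrival = 00:20 − 2:00 = 22:20 on Oct 3.
Layover = 00:35 − 22:20 (+1 day) = 2 hours 15 minutes.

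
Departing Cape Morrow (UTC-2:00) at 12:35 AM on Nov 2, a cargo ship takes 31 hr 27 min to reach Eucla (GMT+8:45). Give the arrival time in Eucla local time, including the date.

6:47 PM on Nov 3

Convert departure to UTC: 12:35 AM + 2:00 = 2:35 AM UTC on Nov 2.
Add 31 hours 27 minutes travel time → 10:02 AM UTC (Nov 3).
Eucla is UTC+8:45, so local arrival = 10:02 AM + 8:45 = 6:47 PM on Nov 3.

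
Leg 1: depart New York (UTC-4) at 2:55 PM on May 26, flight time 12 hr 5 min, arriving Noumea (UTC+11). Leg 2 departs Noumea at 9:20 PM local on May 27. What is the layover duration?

3 hours 20 minutes

Convert departure to UTC: 2:55 PM + 4:00 = 6:55 PM UTC on May 26.
Add 12 hours and 5 minutes flight time → 7:00 AM UTC (May 27).
Noumea is UTC+11:00, so local arrival = 7:00 AM + 11:00 = 6:00 PM on May 27.
Layover = 9:20 PM − 6:00 PM = 3 hours 20 minutes.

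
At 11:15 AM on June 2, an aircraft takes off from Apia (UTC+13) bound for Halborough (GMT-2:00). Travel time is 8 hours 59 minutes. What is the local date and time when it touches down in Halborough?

Convert departure to UTC: 11:15 AM − 13:00 = 10:15 PM UTC on Jun 1.
Add 8 hours and 59 minutes travel time → 7:14 AM UTC (Jun 2).
Halborough is UTC−2:00, so local arrival = 7:14 AM − 2:00 = 5:14 AM on Jun 2.

5:14 AM on June 2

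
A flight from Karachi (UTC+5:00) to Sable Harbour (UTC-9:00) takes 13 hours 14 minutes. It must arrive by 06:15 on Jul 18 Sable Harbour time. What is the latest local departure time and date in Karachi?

07:01 on July 18

Target arrival in UTC: 06:15 + 9:00 = 15:15 on Jul 18.
Subtract 13 hours 14 minutes → departure 02:01 UTC on Jul 18.
Karachi is UTC+5:00: 02:01 + 5:00 = 07:01 on Jul 18.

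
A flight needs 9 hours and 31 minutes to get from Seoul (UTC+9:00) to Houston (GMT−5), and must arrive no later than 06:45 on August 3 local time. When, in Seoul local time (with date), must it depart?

11:14 on August 3

Target arrival in UTC: 06:45 + 5:00 = 11:45 on Aug 3.
Subtract 9 hours 31 minutes → departure 02:14 UTC on Aug 3.
Seoul is UTC+9:00: 02:14 + 9:00 = 11:14 on Aug 3.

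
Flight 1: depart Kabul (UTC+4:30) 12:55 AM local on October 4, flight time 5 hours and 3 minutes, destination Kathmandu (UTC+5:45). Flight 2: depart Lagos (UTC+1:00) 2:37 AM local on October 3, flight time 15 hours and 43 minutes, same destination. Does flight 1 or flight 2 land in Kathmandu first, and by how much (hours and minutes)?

Flight 1 in UTC: 12:55 AM − 4:30 = 8:25 PM on Oct 3.
+5 hours and 3 minutes → arrive 1:28 AM UTC on Oct 4.
Flight 2 in UTC: 2:37 AM − 1:00 = 1:37 AM on Oct 3.
+15 hours 43 minutes → arrive 5:20 PM UTC on Oct 3.
Flight 2 lands earlier by 8 hours 8 minutes.

the second, by 8 hours 8 minutes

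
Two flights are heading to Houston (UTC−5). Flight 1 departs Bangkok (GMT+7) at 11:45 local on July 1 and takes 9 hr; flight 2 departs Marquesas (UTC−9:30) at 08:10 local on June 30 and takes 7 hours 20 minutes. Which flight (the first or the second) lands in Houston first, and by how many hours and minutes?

the second, by 12 hours 45 minutes

Flight 1 in UTC: 11:45 − 7:00 = 04:45 on Jul 1.
+9 hours → arrive 13:45 UTC on Jul 1.
Flight 2 in UTC: 08:10 + 9:30 = 17:40 on Jun 30.
+7 hours and 20 minutes → arrive 01:00 UTC on Jul 1.
Flight 2 lands earlier by 12 hours 45 minutes.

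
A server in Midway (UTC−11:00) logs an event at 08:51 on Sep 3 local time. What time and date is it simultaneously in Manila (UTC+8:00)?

03:51 on Sep 4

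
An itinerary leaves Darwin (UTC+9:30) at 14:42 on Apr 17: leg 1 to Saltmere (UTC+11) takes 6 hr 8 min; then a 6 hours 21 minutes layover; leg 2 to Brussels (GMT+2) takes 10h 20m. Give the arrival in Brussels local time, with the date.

06:01 on April 18

Convert departure to UTC: 14:42 − 9:30 = 05:12 UTC on Apr 17.
Add 6 hours and 8 minutes leg 1 → 11:20 UTC.
Add 6 hours and 21 minutes layover in Saltmere → 17:41 UTC.
Add 10 hours and 20 minutes leg 2 → 04:01 UTC (Apr 18).
Brussels is UTC+2:00, so local arrival = 04:01 + 2:00 = 06:01 on Apr 18.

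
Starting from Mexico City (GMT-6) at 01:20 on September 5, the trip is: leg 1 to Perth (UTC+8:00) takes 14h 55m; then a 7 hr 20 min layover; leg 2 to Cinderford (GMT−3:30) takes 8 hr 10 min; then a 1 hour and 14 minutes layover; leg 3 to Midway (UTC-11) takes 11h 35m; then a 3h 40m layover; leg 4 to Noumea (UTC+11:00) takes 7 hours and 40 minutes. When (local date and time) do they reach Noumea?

00:54 on September 8

Convert departure to UTC: 01:20 + 6:00 = 07:20 UTC on Sep 5.
Add 14 hours and 55 minutes leg 1 → 22:15 UTC.
Add 7 hours 20 minutes layover in Perth → 05:35 UTC (Sep 6).
Add 8 hours 10 minutes leg 2 → 13:45 UTC.
Add 1 hour 14 minutes layover in Cinderford → 14:59 UTC.
Add 11 hours 35 minutes leg 3 → 02:34 UTC (Sep 7).
Add 3 hours 40 minutes layover in Midway → 06:14 UTC.
Add 7 hours and 40 minutes leg 4 → 13:54 UTC.
Noumea is UTC+11:00, so local arrival = 13:54 + 11:00 = 00:54 on Sep 8.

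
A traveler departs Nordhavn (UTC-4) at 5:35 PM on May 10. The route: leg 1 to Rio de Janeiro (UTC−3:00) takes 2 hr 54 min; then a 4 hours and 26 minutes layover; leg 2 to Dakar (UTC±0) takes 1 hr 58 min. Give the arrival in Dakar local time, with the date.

6:53 AM on May 11

Convert departure to UTC: 5:35 PM + 4:00 = 9:35 PM UTC on May 10.
Add 2 hours and 54 minutes leg 1 → 12:29 AM UTC (May 11).
Add 4 hours and 26 minutes layover in Rio de Janeiro → 4:55 AM UTC.
Add 1 hour and 58 minutes leg 2 → 6:53 AM UTC.
Dakar is UTC+0, so local arrival is the same: 6:53 AM on May 11.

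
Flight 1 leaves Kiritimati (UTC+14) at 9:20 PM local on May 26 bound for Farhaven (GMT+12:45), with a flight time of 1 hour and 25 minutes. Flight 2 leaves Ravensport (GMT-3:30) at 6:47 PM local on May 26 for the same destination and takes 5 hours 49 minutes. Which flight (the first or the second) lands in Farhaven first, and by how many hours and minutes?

Flight 1 in UTC: 9:20 PM − 14:00 = 7:20 AM on May 26.
+1 hour and 25 minutes → arrive 8:45 AM UTC on May 26.
Flight 2 in UTC: 6:47 PM + 3:30 = 10:17 PM on May 26.
+5 hours 49 minutes → arrive 4:06 AM UTC on May 27.
Flight 1 lands earlier by 19 hours 21 minutes.

the first, by 19 hours 21 minutes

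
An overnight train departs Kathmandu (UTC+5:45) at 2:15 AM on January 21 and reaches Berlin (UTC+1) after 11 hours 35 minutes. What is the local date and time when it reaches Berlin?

9:05 AM on January 21

Berlin is 4:45 behind Kathmandu.
After 11 hours and 35 minutes it is 1:50 PM in Kathmandu.
Shift by the zone difference: 1:50 PM − 4:45 = 9:05 AM on Jan 21 in Berlin.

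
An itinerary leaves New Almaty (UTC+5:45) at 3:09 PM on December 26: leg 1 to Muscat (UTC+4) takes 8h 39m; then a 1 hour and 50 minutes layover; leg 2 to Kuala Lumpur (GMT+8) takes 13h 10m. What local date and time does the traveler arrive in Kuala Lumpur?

5:03 PM on December 27

Convert departure to UTC: 3:09 PM − 5:45 = 9:24 AM UTC on Dec 26.
Add 8 hours and 39 minutes leg 1 → 6:03 PM UTC.
Add 1 hour and 50 minutes layover in Muscat → 7:53 PM UTC.
Add 13 hours and 10 minutes leg 2 → 9:03 AM UTC (Dec 27).
Kuala Lumpur is UTC+8:00, so local arrival = 9:03 AM + 8:00 = 5:03 PM on Dec 27.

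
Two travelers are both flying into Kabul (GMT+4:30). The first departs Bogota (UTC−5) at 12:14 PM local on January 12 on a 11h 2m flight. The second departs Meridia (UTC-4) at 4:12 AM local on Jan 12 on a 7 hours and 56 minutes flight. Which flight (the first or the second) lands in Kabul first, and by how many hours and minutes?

Flight 1 in UTC: 12:14 PM + 5:00 = 5:14 PM on Jan 12.
+11 hours and 2 minutes → arrive 4:16 AM UTC on Jan 13.
Flight 2 in UTC: 4:12 AM + 4:00 = 8:12 AM on Jan 12.
+7 hours 56 minutes → arrive 4:08 PM UTC on Jan 12.
Flight 2 lands earlier by 12 hours 8 minutes.

the second, by 12 hours 8 minutes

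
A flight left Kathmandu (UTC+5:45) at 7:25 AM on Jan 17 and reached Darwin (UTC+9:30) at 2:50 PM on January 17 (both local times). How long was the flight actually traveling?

3 hours 40 minutes

Departure in UTC: 7:25 AM − 5:45 = 1:40 AM on Jan 17.
Arrival in UTC: 2:50 PM − 9:30 = 5:20 AM on Jan 17.
Elapsed = 5:20 AM − 1:40 AM = 3 hours 40 minutes.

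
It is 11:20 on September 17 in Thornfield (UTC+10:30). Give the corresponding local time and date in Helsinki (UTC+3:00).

03:50 on Sep 17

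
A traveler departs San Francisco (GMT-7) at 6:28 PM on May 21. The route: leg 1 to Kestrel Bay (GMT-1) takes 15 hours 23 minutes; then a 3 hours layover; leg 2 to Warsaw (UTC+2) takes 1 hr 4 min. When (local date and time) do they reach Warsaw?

Convert departure to UTC: 6:28 PM + 7:00 = 1:28 AM UTC on May 22.
Add 15 hours 23 minutes leg 1 → 4:51 PM UTC.
Add 3 hours layover in Kestrel Bay → 7:51 PM UTC.
Add 1 hour 4 minutes leg 2 → 8:55 PM UTC.
Warsaw is UTC+2:00, so local arrival = 8:55 PM + 2:00 = 10:55 PM on May 22.

10:55 PM on May 22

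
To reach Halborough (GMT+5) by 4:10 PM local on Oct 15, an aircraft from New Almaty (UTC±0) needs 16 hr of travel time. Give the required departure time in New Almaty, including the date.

Target arrival in UTC: 4:10 PM − 5:00 = 11:10 AM on Oct 15.
Subtract 16 hours → departure 7:10 PM UTC on Oct 14.
New Almaty is UTC+0, so departure is 7:10 PM on Oct 14.

7:10 PM on October 14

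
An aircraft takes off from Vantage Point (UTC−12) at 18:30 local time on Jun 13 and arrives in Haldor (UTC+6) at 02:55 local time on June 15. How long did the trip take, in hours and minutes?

Haldor is 18:00 ahead of Vantage Point.
Clock-face elapsed time (ignoring zones) is 32 hours 25 minutes.
Actual elapsed = 32 hours 25 minutes − 18:00 = 14 hours 25 minutes.

14 hours 25 minutes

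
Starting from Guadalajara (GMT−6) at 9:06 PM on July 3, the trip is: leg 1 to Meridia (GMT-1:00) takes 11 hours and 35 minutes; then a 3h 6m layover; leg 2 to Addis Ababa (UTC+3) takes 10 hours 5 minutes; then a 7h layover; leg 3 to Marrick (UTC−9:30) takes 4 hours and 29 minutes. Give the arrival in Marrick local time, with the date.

5:51 AM on July 5

Convert departure to UTC: 9:06 PM + 6:00 = 3:06 AM UTC on Jul 4.
Add 11 hours 35 minutes leg 1 → 2:41 PM UTC.
Add 3 hours 6 minutes layover in Meridia → 5:47 PM UTC.
Add 10 hours 5 minutes leg 2 → 3:52 AM UTC (Jul 5).
Add 7 hours layover in Addis Ababa → 10:52 AM UTC.
Add 4 hours and 29 minutes leg 3 → 3:21 PM UTC.
Marrick is UTC−9:30, so local arrival = 3:21 PM − 9:30 = 5:51 AM on Jul 5.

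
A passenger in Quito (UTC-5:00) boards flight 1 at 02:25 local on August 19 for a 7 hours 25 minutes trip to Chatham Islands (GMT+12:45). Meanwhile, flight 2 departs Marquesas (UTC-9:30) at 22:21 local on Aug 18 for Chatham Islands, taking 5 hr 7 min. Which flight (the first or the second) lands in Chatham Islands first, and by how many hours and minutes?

Flight 1 in UTC: 02:25 + 5:00 = 07:25 on Aug 19.
+7 hours 25 minutes → arrive 14:50 UTC on Aug 19.
Flight 2 in UTC: 22:21 + 9:30 = 07:51 on Aug 19.
+5 hours 7 minutes → arrive 12:58 UTC on Aug 19.
Flight 2 lands earlier by 1 hour 52 minutes.

the second, by 1 hour 52 minutes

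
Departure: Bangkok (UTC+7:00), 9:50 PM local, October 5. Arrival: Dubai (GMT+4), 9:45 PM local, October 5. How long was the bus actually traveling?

2 hours 55 minutes

Dubai is 3:00 behind Bangkok.
Clock-face elapsed time (ignoring zones) is −5 minutes.
Actual elapsed = −5 minutes + 3:00 = 2 hours 55 minutes.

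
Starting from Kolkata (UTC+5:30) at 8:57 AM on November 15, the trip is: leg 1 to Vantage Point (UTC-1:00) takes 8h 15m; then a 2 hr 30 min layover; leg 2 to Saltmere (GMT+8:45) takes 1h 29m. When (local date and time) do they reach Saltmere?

12:26 AM on November 16

Convert departure to UTC: 8:57 AM − 5:30 = 3:27 AM UTC on Nov 15.
Add 8 hours and 15 minutes leg 1 → 11:42 AM UTC.
Add 2 hours 30 minutes layover in Vantage Point → 2:12 PM UTC.
Add 1 hour 29 minutes leg 2 → 3:41 PM UTC.
Saltmere is UTC+8:45, so local arrival = 3:41 PM + 8:45 = 12:26 AM on Nov 16.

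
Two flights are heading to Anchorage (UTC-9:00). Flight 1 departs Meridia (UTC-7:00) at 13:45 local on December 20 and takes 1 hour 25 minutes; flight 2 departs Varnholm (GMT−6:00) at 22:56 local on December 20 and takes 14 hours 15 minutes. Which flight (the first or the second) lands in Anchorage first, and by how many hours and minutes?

the first, by 21 hours 1 minute

Flight 1 in UTC: 13:45 + 7:00 = 20:45 on Dec 20.
+1 hour 25 minutes → arrive 22:10 UTC on Dec 20.
Flight 2 in UTC: 22:56 + 6:00 = 04:56 on Dec 21.
+14 hours and 15 minutes → arrive 19:11 UTC on Dec 21.
Flight 1 lands earlier by 21 hours 1 minute.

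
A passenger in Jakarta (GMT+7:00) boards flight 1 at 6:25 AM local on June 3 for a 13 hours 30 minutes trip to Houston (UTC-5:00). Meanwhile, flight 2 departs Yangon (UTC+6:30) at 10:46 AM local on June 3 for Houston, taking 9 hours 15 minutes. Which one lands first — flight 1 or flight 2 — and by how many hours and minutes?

the first, by 36 minutes

Flight 1 in UTC: 6:25 AM − 7:00 = 11:25 PM on Jun 2.
+13 hours 30 minutes → arrive 12:55 PM UTC on Jun 3.
Flight 2 in UTC: 10:46 AM − 6:30 = 4:16 AM on Jun 3.
+9 hours 15 minutes → arrive 1:31 PM UTC on Jun 3.
Flight 1 lands earlier by 36 minutes.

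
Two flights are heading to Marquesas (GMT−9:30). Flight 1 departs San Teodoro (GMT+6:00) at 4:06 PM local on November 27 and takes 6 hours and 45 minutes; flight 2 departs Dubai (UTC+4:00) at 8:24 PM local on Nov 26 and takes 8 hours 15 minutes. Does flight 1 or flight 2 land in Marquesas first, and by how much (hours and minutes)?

Flight 1 in UTC: 4:06 PM − 6:00 = 10:06 AM on Nov 27.
+6 hours 45 minutes → arrive 4:51 PM UTC on Nov 27.
Flight 2 in UTC: 8:24 PM − 4:00 = 4:24 PM on Nov 26.
+8 hours 15 minutes → arrive 12:39 AM UTC on Nov 27.
Flight 2 lands earlier by 16 hours 12 minutes.

the second, by 16 hours 12 minutes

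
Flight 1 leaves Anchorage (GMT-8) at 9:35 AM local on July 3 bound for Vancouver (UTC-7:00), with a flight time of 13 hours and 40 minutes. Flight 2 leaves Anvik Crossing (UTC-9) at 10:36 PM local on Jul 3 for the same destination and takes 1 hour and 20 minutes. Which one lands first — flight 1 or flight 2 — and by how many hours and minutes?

the first, by 1 hour 41 minutes

Flight 1 in UTC: 9:35 AM + 8:00 = 5:35 PM on Jul 3.
+13 hours and 40 minutes → arrive 7:15 AM UTC on Jul 4.
Flight 2 in UTC: 10:36 PM + 9:00 = 7:36 AM on Jul 4.
+1 hour and 20 minutes → arrive 8:56 AM UTC on Jul 4.
Flight 1 lands earlier by 1 hour 41 minutes.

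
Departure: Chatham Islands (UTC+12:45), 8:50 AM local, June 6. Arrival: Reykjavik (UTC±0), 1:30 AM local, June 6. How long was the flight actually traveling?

5 hours 25 minutes

Departure in UTC: 8:50 AM − 12:45 = 8:05 PM on Jun 5.
Arrival is already UTC: 1:30 AM on Jun 6.
Elapsed = 1:30 AM − 8:05 PM (+1 day) = 5 hours 25 minutes.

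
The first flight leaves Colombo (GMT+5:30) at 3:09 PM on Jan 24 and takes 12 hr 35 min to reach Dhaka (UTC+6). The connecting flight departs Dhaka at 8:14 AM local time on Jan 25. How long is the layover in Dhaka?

Convert departure to UTC: 3:09 PM − 5:30 = 9:39 AM UTC on Jan 24.
Add 12 hours and 35 minutes flight time → 10:14 PM UTC.
Dhaka is UTC+6:00, so local arrival = 10:14 PM + 6:00 = 4:14 AM on Jan 25.
Layover = 8:14 AM − 4:14 AM = 4 hours.

4 hours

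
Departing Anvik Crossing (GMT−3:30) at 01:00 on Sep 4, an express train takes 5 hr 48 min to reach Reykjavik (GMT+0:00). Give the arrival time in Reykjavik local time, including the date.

10:18 on September 4

Convert departure to UTC: 01:00 + 3:30 = 04:30 UTC on Sep 4.
Add 5 hours and 48 minutes travel time → 10:18 UTC.
Reykjavik is UTC+0, so local arrival is the same: 10:18 on Sep 4.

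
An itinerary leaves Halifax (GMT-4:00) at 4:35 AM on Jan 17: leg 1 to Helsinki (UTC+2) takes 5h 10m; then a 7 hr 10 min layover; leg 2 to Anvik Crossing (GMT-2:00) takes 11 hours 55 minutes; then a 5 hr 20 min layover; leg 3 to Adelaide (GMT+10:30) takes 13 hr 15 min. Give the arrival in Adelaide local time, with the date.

1:55 PM on January 19

Convert departure to UTC: 4:35 AM + 4:00 = 8:35 AM UTC on Jan 17.
Add 5 hours and 10 minutes leg 1 → 1:45 PM UTC.
Add 7 hours 10 minutes layover in Helsinki → 8:55 PM UTC.
Add 11 hours 55 minutes leg 2 → 8:50 AM UTC (Jan 18).
Add 5 hours 20 minutes layover in Anvik Crossing → 2:10 PM UTC.
Add 13 hours 15 minutes leg 3 → 3:25 AM UTC (Jan 19).
Adelaide is UTC+10:30, so local arrival = 3:25 AM + 10:30 = 1:55 PM on Jan 19.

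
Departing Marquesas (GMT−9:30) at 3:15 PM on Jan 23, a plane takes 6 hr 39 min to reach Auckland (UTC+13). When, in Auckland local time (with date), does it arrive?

Convert departure to UTC: 3:15 PM + 9:30 = 12:45 AM UTC on Jan 24.
Add 6 hours 39 minutes travel time → 7:24 AM UTC.
Auckland is UTC+13:00, so local arrival = 7:24 AM + 13:00 = 8:24 PM on Jan 24.

8:24 PM on Jan 24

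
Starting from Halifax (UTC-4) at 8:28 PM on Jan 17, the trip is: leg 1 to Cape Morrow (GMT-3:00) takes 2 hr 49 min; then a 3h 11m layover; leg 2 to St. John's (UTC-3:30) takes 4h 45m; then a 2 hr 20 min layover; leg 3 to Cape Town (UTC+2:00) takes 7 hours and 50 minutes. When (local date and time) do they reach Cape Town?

11:23 PM on Jan 18

Convert departure to UTC: 8:28 PM + 4:00 = 12:28 AM UTC on Jan 18.
Add 2 hours 49 minutes leg 1 → 3:17 AM UTC.
Add 3 hours 11 minutes layover in Cape Morrow → 6:28 AM UTC.
Add 4 hours and 45 minutes leg 2 → 11:13 AM UTC.
Add 2 hours and 20 minutes layover in St. John's → 1:33 PM UTC.
Add 7 hours 50 minutes leg 3 → 9:23 PM UTC.
Cape Town is UTC+2:00, so local arrival = 9:23 PM + 2:00 = 11:23 PM on Jan 18.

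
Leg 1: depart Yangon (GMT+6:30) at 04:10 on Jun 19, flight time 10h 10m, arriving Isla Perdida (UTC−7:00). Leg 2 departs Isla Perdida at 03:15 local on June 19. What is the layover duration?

Convert departure to UTC: 04:10 − 6:30 = 21:40 UTC on Jun 18.
Add 10 hours and 10 minutes flight time → 07:50 UTC (Jun 19).
Isla Perdida is UTC−7:00, so local arrival = 07:50 − 7:00 = 00:50 on Jun 19.
Layover = 03:15 − 00:50 = 2 hours 25 minutes.

2 hours 25 minutes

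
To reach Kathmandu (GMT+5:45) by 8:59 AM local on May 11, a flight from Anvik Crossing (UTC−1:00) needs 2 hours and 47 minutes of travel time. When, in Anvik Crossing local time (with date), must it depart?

11:27 PM on May 10

Target arrival in UTC: 8:59 AM − 5:45 = 3:14 AM on May 11.
Subtract 2 hours 47 minutes → departure 12:27 AM UTC on May 11.
Anvik Crossing is UTC−1:00: 12:27 AM − 1:00 = 11:27 PM on May 10.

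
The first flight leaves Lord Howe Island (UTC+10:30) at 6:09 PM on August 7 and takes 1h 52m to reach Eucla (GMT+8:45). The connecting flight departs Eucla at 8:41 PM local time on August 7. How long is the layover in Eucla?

Convert departure to UTC: 6:09 PM − 10:30 = 7:39 AM UTC on Aug 7.
Add 1 hour 52 minutes flight time → 9:31 AM UTC.
Eucla is UTC+8:45, so local arrival = 9:31 AM + 8:45 = 6:16 PM on Aug 7.
Layover = 8:41 PM − 6:16 PM = 2 hours 25 minutes.

2 hours 25 minutes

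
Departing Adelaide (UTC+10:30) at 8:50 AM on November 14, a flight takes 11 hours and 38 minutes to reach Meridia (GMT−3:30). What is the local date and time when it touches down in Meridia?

6:28 AM on November 14

Convert departure to UTC: 8:50 AM − 10:30 = 10:20 PM UTC on Nov 13.
Add 11 hours 38 minutes travel time → 9:58 AM UTC (Nov 14).
Meridia is UTC−3:30, so local arrival = 9:58 AM − 3:30 = 6:28 AM on Nov 14.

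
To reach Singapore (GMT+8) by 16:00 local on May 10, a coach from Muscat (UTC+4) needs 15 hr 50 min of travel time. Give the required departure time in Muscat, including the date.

Target arrival in UTC: 16:00 − 8:00 = 08:00 on May 10.
Subtract 15 hours 50 minutes → departure 16:10 UTC on May 9.
Muscat is UTC+4:00: 16:10 + 4:00 = 20:10 on May 9.

20:10 on May 9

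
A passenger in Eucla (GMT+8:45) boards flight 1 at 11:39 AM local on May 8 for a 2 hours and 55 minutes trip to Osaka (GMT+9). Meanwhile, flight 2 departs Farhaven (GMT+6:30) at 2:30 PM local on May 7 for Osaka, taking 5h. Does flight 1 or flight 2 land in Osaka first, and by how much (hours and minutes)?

Flight 1 in UTC: 11:39 AM − 8:45 = 2:54 AM on May 8.
+2 hours 55 minutes → arrive 5:49 AM UTC on May 8.
Flight 2 in UTC: 2:30 PM − 6:30 = 8:00 AM on May 7.
+5 hours → arrive 1:00 PM UTC on May 7.
Flight 2 lands earlier by 16 hours 49 minutes.

the second, by 16 hours 49 minutes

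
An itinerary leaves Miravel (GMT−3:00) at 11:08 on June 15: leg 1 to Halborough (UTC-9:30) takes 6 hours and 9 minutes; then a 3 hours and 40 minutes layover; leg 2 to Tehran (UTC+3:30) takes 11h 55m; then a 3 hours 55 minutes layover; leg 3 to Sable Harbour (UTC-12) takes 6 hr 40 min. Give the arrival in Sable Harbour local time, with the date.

Convert departure to UTC: 11:08 + 3:00 = 14:08 UTC on Jun 15.
Add 6 hours 9 minutes leg 1 → 20:17 UTC.
Add 3 hours and 40 minutes layover in Halborough → 23:57 UTC.
Add 11 hours and 55 minutes leg 2 → 11:52 UTC (Jun 16).
Add 3 hours and 55 minutes layover in Tehran → 15:47 UTC.
Add 6 hours and 40 minutes leg 3 → 22:27 UTC.
Sable Harbour is UTC−12:00, so local arrival = 22:27 − 12:00 = 10:27 on Jun 16.

10:27 on June 16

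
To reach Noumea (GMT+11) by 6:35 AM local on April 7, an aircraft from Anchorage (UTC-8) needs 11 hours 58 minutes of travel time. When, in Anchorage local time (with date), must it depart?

Target arrival in UTC: 6:35 AM − 11:00 = 7:35 PM on Apr 6.
Subtract 11 hours 58 minutes → departure 7:37 AM UTC on Apr 6.
Anchorage is UTC−8:00: 7:37 AM − 8:00 = 11:37 PM on Apr 5.

11:37 PM on April 5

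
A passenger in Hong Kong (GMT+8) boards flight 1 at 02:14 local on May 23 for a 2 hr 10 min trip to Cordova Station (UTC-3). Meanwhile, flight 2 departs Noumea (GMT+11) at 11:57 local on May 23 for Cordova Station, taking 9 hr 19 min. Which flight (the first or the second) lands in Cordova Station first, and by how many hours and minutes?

the first, by 13 hours 52 minutes

Flight 1 in UTC: 02:14 − 8:00 = 18:14 on May 22.
+2 hours 10 minutes → arrive 20:24 UTC on May 22.
Flight 2 in UTC: 11:57 − 11:00 = 00:57 on May 23.
+9 hours 19 minutes → arrive 10:16 UTC on May 23.
Flight 1 lands earlier by 13 hours 52 minutes.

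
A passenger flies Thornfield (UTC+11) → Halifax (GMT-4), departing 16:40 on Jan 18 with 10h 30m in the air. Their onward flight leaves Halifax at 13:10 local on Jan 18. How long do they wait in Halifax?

1 hour

Convert departure to UTC: 16:40 − 11:00 = 05:40 UTC on Jan 18.
Add 10 hours 30 minutes flight time → 16:10 UTC.
Halifax is UTC−4:00, so local arrival = 16:10 − 4:00 = 12:10 on Jan 18.
Layover = 13:10 − 12:10 = 1 hour.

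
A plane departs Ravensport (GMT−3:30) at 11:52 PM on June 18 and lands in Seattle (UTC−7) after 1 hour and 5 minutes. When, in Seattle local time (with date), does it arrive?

9:27 PM on June 18

Convert departure to UTC: 11:52 PM + 3:30 = 3:22 AM UTC on Jun 19.
Add 1 hour 5 minutes travel time → 4:27 AM UTC.
Seattle is UTC−7:00, so local arrival = 4:27 AM − 7:00 = 9:27 PM on Jun 18.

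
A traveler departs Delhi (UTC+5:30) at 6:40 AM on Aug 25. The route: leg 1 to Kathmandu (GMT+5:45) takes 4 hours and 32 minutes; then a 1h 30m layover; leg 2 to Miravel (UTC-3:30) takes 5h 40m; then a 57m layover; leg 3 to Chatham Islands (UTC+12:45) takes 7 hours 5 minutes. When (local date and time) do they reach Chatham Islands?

9:39 AM on August 26

Convert departure to UTC: 6:40 AM − 5:30 = 1:10 AM UTC on Aug 25.
Add 4 hours and 32 minutes leg 1 → 5:42 AM UTC.
Add 1 hour and 30 minutes layover in Kathmandu → 7:12 AM UTC.
Add 5 hours and 40 minutes leg 2 → 12:52 PM UTC.
Add 57 minutes layover in Miravel → 1:49 PM UTC.
Add 7 hours and 5 minutes leg 3 → 8:54 PM UTC.
Chatham Islands is UTC+12:45, so local arrival = 8:54 PM + 12:45 = 9:39 AM on Aug 26.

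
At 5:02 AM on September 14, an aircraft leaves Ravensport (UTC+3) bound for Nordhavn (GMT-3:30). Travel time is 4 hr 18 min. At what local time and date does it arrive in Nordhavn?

2:50 AM on September 14

Nordhavn is 6:30 behind Ravensport.
After 4 hours and 18 minutes it is 9:20 AM in Ravensport.
Shift by the zone difference: 9:20 AM − 6:30 = 2:50 AM on Sep 14 in Nordhavn.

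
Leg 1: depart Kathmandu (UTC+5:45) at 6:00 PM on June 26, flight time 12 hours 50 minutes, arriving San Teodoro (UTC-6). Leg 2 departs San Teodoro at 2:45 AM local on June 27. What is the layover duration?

Convert departure to UTC: 6:00 PM − 5:45 = 12:15 PM UTC on Jun 26.
Add 12 hours and 50 minutes flight time → 1:05 AM UTC (Jun 27).
San Teodoro is UTC−6:00, so local arrival = 1:05 AM − 6:00 = 7:05 PM on Jun 26.
Layover = 2:45 AM − 7:05 PM (+1 day) = 7 hours 40 minutes.

7 hours 40 minutes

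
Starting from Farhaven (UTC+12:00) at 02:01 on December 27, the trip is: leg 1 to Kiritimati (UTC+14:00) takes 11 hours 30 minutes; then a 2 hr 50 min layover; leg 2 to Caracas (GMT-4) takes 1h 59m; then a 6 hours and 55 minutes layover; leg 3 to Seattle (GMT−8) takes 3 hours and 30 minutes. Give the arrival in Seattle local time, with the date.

Convert departure to UTC: 02:01 − 12:00 = 14:01 UTC on Dec 26.
Add 11 hours 30 minutes leg 1 → 01:31 UTC (Dec 27).
Add 2 hours and 50 minutes layover in Kiritimati → 04:21 UTC.
Add 1 hour and 59 minutes leg 2 → 06:20 UTC.
Add 6 hours and 55 minutes layover in Caracas → 13:15 UTC.
Add 3 hours and 30 minutes leg 3 → 16:45 UTC.
Seattle is UTC−8:00, so local arrival = 16:45 − 8:00 = 08:45 on Dec 27.

08:45 on December 27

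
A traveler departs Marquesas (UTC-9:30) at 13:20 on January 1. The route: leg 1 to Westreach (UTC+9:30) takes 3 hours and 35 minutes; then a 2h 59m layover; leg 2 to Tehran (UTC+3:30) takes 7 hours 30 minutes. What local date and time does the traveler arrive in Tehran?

16:24 on Jan 2

Convert departure to UTC: 13:20 + 9:30 = 22:50 UTC on Jan 1.
Add 3 hours and 35 minutes leg 1 → 02:25 UTC (Jan 2).
Add 2 hours and 59 minutes layover in Westreach → 05:24 UTC.
Add 7 hours and 30 minutes leg 2 → 12:54 UTC.
Tehran is UTC+3:30, so local arrival = 12:54 + 3:30 = 16:24 on Jan 2.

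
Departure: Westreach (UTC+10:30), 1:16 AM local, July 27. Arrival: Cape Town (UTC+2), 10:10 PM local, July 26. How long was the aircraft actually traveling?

Departure in UTC: 1:16 AM − 10:30 = 2:46 PM on Jul 26.
Arrival in UTC: 10:10 PM − 2:00 = 8:10 PM on Jul 26.
Elapsed = 8:10 PM − 2:46 PM = 5 hours 24 minutes.

5 hours 24 minutes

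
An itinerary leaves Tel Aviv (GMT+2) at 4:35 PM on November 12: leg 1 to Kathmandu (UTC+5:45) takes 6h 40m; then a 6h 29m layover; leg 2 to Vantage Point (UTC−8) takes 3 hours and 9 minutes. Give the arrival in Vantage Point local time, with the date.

10:53 PM on November 12

Convert departure to UTC: 4:35 PM − 2:00 = 2:35 PM UTC on Nov 12.
Add 6 hours 40 minutes leg 1 → 9:15 PM UTC.
Add 6 hours and 29 minutes layover in Kathmandu → 3:44 AM UTC (Nov 13).
Add 3 hours 9 minutes leg 2 → 6:53 AM UTC.
Vantage Point is UTC−8:00, so local arrival = 6:53 AM − 8:00 = 10:53 PM on Nov 12.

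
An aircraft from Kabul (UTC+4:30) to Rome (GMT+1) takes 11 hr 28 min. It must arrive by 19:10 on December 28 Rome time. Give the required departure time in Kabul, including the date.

Target arrival in UTC: 19:10 − 1:00 = 18:10 on Dec 28.
Subtract 11 hours 28 minutes → departure 06:42 UTC on Dec 28.
Kabul is UTC+4:30: 06:42 + 4:30 = 11:12 on Dec 28.

11:12 on Dec 28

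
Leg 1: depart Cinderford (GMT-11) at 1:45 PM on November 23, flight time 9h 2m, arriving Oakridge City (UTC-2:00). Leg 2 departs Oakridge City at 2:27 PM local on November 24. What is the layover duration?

6 hours 40 minutes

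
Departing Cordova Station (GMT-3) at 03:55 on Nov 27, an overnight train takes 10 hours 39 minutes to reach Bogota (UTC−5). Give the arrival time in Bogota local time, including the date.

12:34 on Nov 27

Convert departure to UTC: 03:55 + 3:00 = 06:55 UTC on Nov 27.
Add 10 hours and 39 minutes travel time → 17:34 UTC.
Bogota is UTC−5:00, so local arrival = 17:34 − 5:00 = 12:34 on Nov 27.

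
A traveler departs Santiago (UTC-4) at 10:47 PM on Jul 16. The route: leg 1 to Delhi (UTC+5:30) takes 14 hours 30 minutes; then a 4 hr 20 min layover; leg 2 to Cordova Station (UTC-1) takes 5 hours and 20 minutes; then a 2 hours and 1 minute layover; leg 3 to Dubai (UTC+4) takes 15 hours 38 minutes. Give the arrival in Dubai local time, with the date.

Convert departure to UTC: 10:47 PM + 4:00 = 2:47 AM UTC on Jul 17.
Add 14 hours 30 minutes leg 1 → 5:17 PM UTC.
Add 4 hours and 20 minutes layover in Delhi → 9:37 PM UTC.
Add 5 hours and 20 minutes leg 2 → 2:57 AM UTC (Jul 18).
Add 2 hours and 1 minute layover in Cordova Station → 4:58 AM UTC.
Add 15 hours 38 minutes leg 3 → 8:36 PM UTC.
Dubai is UTC+4:00, so local arrival = 8:36 PM + 4:00 = 12:36 AM on Jul 19.

12:36 AM on July 19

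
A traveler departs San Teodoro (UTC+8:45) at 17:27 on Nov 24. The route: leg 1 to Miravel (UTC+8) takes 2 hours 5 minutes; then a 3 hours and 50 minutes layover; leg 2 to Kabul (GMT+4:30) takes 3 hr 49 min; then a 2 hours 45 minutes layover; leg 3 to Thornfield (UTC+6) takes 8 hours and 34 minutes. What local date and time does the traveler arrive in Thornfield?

11:45 on Nov 25

Convert departure to UTC: 17:27 − 8:45 = 08:42 UTC on Nov 24.
Add 2 hours 5 minutes leg 1 → 10:47 UTC.
Add 3 hours 50 minutes layover in Miravel → 14:37 UTC.
Add 3 hours 49 minutes leg 2 → 18:26 UTC.
Add 2 hours and 45 minutes layover in Kabul → 21:11 UTC.
Add 8 hours and 34 minutes leg 3 → 05:45 UTC (Nov 25).
Thornfield is UTC+6:00, so local arrival = 05:45 + 6:00 = 11:45 on Nov 25.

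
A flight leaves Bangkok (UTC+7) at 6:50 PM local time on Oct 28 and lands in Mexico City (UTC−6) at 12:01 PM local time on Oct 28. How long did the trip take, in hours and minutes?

6 hours 11 minutes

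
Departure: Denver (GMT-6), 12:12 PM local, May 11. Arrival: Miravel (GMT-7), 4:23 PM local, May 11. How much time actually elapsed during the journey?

Departure in UTC: 12:12 PM + 6:00 = 6:12 PM on May 11.
Arrival in UTC: 4:23 PM + 7:00 = 11:23 PM on May 11.
Elapsed = 11:23 PM − 6:12 PM = 5 hours 11 minutes.

5 hours 11 minutes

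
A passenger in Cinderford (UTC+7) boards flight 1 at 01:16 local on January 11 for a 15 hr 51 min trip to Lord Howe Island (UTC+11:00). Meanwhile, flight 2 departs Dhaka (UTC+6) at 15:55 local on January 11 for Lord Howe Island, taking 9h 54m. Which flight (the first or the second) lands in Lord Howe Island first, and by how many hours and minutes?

the first, by 9 hours 42 minutes

Flight 1 in UTC: 01:16 − 7:00 = 18:16 on Jan 10.
+15 hours and 51 minutes → arrive 10:07 UTC on Jan 11.
Flight 2 in UTC: 15:55 − 6:00 = 09:55 on Jan 11.
+9 hours 54 minutes → arrive 19:49 UTC on Jan 11.
Flight 1 lands earlier by 9 hours 42 minutes.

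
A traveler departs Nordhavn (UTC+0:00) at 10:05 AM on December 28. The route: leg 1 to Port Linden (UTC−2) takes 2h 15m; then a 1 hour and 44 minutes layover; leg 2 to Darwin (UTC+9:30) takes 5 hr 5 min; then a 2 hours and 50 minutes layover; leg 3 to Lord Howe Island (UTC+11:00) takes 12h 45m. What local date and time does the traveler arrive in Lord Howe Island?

9:44 PM on December 29

Nordhavn is at UTC+0, so departure is already 10:05 AM UTC on Dec 28.
Add 2 hours 15 minutes leg 1 → 12:20 PM UTC.
Add 1 hour 44 minutes layover in Port Linden → 2:04 PM UTC.
Add 5 hours and 5 minutes leg 2 → 7:09 PM UTC.
Add 2 hours and 50 minutes layover in Darwin → 9:59 PM UTC.
Add 12 hours 45 minutes leg 3 → 10:44 AM UTC (Dec 29).
Lord Howe Island is UTC+11:00, so local arrival = 10:44 AM + 11:00 = 9:44 PM on Dec 29.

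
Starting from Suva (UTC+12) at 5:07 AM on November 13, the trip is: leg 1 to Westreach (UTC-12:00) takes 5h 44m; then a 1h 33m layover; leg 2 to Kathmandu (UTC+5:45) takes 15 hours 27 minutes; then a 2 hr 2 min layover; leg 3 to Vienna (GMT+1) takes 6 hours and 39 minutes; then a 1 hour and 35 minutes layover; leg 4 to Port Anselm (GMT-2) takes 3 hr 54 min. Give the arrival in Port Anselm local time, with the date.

4:01 AM on November 14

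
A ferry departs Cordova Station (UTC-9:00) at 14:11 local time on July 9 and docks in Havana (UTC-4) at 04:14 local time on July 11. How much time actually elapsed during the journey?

33 hours 3 minutes

Departure in UTC: 14:11 + 9:00 = 23:11 on Jul 9.
Arrival in UTC: 04:14 + 4:00 = 08:14 on Jul 11.
Elapsed = 08:14 − 23:11 (+2 days) = 33 hours 3 minutes.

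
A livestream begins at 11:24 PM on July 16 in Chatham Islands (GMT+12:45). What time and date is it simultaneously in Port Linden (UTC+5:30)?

4:09 PM on July 16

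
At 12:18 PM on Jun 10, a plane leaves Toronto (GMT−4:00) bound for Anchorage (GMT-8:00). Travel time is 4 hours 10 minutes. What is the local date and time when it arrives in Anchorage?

Anchorage is 4:00 behind Toronto.
After 4 hours 10 minutes it is 4:28 PM in Toronto.
Shift by the zone difference: 4:28 PM − 4:00 = 12:28 PM on Jun 10 in Anchorage.

12:28 PM on Jun 10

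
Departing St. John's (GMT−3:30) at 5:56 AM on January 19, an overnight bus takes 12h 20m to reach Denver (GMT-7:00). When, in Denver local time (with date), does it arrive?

2:46 PM on January 19

Convert departure to UTC: 5:56 AM + 3:30 = 9:26 AM UTC on Jan 19.
Add 12 hours and 20 minutes travel time → 9:46 PM UTC.
Denver is UTC−7:00, so local arrival = 9:46 PM − 7:00 = 2:46 PM on Jan 19.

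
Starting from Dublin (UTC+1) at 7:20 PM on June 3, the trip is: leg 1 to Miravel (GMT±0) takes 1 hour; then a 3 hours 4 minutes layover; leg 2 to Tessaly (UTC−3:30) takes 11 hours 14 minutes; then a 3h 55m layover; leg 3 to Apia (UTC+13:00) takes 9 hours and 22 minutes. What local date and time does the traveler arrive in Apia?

11:55 AM on Jun 5

Convert departure to UTC: 7:20 PM − 1:00 = 6:20 PM UTC on Jun 3.
Add 1 hour leg 1 → 7:20 PM UTC.
Add 3 hours 4 minutes layover in Miravel → 10:24 PM UTC.
Add 11 hours 14 minutes leg 2 → 9:38 AM UTC (Jun 4).
Add 3 hours and 55 minutes layover in Tessaly → 1:33 PM UTC.
Add 9 hours and 22 minutes leg 3 → 10:55 PM UTC.
Apia is UTC+13:00, so local arrival = 10:55 PM + 13:00 = 11:55 AM on Jun 5.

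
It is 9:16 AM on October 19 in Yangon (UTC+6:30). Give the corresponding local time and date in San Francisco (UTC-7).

In UTC: 9:16 AM − 6:30 = 2:46 AM on Oct 19.
San Francisco is UTC−7:00: 2:46 AM − 7:00 = 7:46 PM on Oct 18.

7:46 PM on October 18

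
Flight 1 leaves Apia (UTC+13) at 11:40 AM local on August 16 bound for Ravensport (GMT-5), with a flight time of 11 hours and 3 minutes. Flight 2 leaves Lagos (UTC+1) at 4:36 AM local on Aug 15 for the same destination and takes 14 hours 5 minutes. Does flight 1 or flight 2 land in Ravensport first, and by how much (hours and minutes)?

the second, by 16 hours 2 minutes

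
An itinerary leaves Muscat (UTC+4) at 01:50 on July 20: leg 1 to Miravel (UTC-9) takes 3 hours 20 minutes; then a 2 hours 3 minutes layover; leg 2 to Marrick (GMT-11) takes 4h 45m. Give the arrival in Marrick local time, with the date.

Convert departure to UTC: 01:50 − 4:00 = 21:50 UTC on Jul 19.
Add 3 hours and 20 minutes leg 1 → 01:10 UTC (Jul 20).
Add 2 hours and 3 minutes layover in Miravel → 03:13 UTC.
Add 4 hours and 45 minutes leg 2 → 07:58 UTC.
Marrick is UTC−11:00, so local arrival = 07:58 − 11:00 = 20:58 on Jul 19.

20:58 on Jul 19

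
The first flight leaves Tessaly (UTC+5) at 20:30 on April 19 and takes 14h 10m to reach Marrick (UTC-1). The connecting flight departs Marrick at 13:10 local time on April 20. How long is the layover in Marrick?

8 hours 30 minutes

Convert departure to UTC: 20:30 − 5:00 = 15:30 UTC on Apr 19.
Add 14 hours 10 minutes flight time → 05:40 UTC (Apr 20).
Marrick is UTC−1:00, so local arrival = 05:40 − 1:00 = 04:40 on Apr 20.
Layover = 13:10 − 04:40 = 8 hours 30 minutes.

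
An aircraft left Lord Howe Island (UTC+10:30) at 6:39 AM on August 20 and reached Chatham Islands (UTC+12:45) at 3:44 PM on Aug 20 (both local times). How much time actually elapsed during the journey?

Chatham Islands is 2:15 ahead of Lord Howe Island.
Clock-face elapsed time (ignoring zones) is 9 hours 5 minutes.
Actual elapsed = 9 hours 5 minutes − 2:15 = 6 hours 50 minutes.

6 hours 50 minutes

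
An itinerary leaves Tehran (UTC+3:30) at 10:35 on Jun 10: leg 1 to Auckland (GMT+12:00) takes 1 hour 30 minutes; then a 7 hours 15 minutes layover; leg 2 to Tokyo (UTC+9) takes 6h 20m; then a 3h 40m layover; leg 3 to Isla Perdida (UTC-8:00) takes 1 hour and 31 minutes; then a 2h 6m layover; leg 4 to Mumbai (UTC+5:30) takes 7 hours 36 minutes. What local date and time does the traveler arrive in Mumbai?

18:33 on Jun 11

Convert departure to UTC: 10:35 − 3:30 = 07:05 UTC on Jun 10.
Add 1 hour 30 minutes leg 1 → 08:35 UTC.
Add 7 hours and 15 minutes layover in Auckland → 15:50 UTC.
Add 6 hours 20 minutes leg 2 → 22:10 UTC.
Add 3 hours and 40 minutes layover in Tokyo → 01:50 UTC (Jun 11).
Add 1 hour and 31 minutes leg 3 → 03:21 UTC.
Add 2 hours 6 minutes layover in Isla Perdida → 05:27 UTC.
Add 7 hours 36 minutes leg 4 → 13:03 UTC.
Mumbai is UTC+5:30, so local arrival = 13:03 + 5:30 = 18:33 on Jun 11.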